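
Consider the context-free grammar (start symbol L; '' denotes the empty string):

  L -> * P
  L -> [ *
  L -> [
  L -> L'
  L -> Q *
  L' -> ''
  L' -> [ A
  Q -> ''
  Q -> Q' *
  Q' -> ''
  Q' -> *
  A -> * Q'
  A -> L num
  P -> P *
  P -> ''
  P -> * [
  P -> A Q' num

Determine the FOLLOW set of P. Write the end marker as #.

{ #, *, num }

In L -> * P: P is at the end, add FOLLOW(L) = { #, num }.
In P -> P *: add FIRST(*) = { * }.
Union: FOLLOW(P) = { #, *, num }.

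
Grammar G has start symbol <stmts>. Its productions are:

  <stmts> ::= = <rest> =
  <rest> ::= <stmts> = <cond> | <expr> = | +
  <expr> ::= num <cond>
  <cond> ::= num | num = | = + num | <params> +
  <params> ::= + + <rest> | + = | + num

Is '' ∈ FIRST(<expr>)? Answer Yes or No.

No nonterminal in this grammar is nullable.
No production of <expr> has an RHS whose symbols are all nullable, so <expr> is not nullable.

No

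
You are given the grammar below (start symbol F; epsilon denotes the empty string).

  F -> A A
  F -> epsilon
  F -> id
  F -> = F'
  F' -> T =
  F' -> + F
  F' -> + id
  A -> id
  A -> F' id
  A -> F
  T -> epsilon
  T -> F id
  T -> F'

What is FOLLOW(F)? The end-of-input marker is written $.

{ $, +, =, id }

F is the start symbol, so $ ∈ FOLLOW(F).
In F' -> + F: F is at the end, add FOLLOW(F') = { $, +, =, id }.
In A -> F: F is at the end, add FOLLOW(A) = { $, +, =, id }.
In T -> F id: add FIRST(id) = { id }.
Union: FOLLOW(F) = { $, +, =, id }.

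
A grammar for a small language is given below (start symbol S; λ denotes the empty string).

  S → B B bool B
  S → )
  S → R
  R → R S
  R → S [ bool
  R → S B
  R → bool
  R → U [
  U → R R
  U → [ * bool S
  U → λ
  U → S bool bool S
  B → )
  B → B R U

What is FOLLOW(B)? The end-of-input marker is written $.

{ $, ), [, bool }

In S → B B bool B: add FIRST(B bool B) = { ) }.
In S → B B bool B: add FIRST(bool B) = { bool }.
In S → B B bool B: B is at the end, add FOLLOW(S) = { $, ), [, bool }.
In R → S B: B is at the end, add FOLLOW(R) = { $, ), [, bool }.
In B → B R U: add FIRST(R U) = { ), [, bool }.
Union: FOLLOW(B) = { $, ), [, bool }.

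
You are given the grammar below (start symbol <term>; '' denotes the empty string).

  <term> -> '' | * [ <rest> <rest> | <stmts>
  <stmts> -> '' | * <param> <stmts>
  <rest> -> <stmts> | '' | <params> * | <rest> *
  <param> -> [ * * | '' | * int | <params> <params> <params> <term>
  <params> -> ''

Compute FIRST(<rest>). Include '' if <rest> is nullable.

{ *, '' }

From <rest> -> <stmts>: add FIRST(<stmts>) = { *, '' } (including '' since <stmts> is nullable).
<rest> -> '' contributes ''.
From <rest> -> <params> *: <params> nullable, take FIRST(<params>) ∪ {*} = { * }.
From <rest> -> <rest> *: <rest> nullable, take FIRST(<rest>) ∪ {*} = { * }.
Union: FIRST(<rest>) = { *, '' }.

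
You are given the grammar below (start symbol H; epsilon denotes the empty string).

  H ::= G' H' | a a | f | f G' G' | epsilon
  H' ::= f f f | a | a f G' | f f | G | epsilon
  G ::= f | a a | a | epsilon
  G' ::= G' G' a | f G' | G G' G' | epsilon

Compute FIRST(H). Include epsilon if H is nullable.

{ a, f, epsilon }

From H ::= G' H': G', H' nullable, take FIRST(G') ∪ FIRST(H') = { a, f }; also epsilon since the whole RHS is nullable.
H ::= a a contributes {a}.
H ::= f contributes {f}.
H ::= f G' G' contributes {f}.
H ::= epsilon contributes epsilon.
Union: FIRST(H) = { a, f, epsilon }.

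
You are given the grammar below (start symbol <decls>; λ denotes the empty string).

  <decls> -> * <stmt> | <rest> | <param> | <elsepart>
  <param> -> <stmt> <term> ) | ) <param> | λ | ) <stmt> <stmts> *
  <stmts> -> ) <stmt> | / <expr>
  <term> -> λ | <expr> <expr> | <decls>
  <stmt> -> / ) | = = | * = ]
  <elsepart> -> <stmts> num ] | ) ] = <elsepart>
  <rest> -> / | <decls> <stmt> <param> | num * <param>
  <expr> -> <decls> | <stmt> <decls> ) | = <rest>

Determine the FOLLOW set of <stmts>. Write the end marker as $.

{ *, num }

In <param> -> ) <stmt> <stmts> *: add FIRST(*) = { * }.
In <elsepart> -> <stmts> num ]: add FIRST(num ]) = { num }.
Union: FOLLOW(<stmts>) = { *, num }.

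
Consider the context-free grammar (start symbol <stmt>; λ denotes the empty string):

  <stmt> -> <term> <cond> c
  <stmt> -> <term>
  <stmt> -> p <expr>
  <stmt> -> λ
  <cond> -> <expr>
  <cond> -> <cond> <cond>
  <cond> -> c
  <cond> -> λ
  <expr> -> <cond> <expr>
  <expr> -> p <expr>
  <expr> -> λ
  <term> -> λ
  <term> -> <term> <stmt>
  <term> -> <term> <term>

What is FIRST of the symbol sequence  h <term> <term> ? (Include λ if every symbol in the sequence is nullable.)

h is a terminal; add {h} and stop.

{ h }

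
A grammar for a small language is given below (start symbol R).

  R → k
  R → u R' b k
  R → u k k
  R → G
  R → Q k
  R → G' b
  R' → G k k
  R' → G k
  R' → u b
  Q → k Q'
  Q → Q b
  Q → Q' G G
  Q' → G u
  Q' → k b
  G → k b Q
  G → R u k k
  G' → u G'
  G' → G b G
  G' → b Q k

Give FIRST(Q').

From Q' → G u: add FIRST(G) = { b, k, u }.
Q' → k b contributes {k}.
Union: FIRST(Q') = { b, k, u }.

{ b, k, u }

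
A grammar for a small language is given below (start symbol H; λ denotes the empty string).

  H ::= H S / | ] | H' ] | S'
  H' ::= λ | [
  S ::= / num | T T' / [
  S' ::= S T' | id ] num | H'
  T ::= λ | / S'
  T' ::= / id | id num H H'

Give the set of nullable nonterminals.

{ H, H', S', T }

Directly nullable (have an λ-production): H', T.
S' ::= H' with every symbol nullable, so S' is nullable.
H ::= S' with every symbol nullable, so H is nullable.
No other nonterminal has a production whose RHS symbols are all nullable.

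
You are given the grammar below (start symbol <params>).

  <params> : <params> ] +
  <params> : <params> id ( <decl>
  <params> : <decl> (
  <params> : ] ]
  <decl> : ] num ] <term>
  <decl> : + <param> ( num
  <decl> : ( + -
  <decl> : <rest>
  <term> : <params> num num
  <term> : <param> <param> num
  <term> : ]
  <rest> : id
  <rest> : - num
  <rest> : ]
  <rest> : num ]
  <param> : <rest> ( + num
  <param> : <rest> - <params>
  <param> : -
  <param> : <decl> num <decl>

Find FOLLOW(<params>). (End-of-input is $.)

<params> is the start symbol, so $ ∈ FOLLOW(<params>).
In <params> : <params> ] +: add FIRST(] +) = { ] }.
In <params> : <params> id ( <decl>: add FIRST(id ( <decl>) = { id }.
In <term> : <params> num num: add FIRST(num num) = { num }.
In <param> : <rest> - <params>: <params> is at the end, add FOLLOW(<param>) = { (, +, -, ], id, num }.
Union: FOLLOW(<params>) = { $, (, +, -, ], id, num }.

{ $, (, +, -, ], id, num }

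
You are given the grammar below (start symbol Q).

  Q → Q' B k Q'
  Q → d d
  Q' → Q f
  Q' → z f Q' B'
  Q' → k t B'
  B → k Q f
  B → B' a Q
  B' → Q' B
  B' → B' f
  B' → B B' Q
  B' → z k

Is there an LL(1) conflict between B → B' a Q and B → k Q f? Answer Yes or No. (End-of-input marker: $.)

FIRST(B' a Q) = { d, k, z } and FIRST(k Q f) = { k }.
Both contain k, so the two alternatives are not disjoint — LL(1) conflict.

Yes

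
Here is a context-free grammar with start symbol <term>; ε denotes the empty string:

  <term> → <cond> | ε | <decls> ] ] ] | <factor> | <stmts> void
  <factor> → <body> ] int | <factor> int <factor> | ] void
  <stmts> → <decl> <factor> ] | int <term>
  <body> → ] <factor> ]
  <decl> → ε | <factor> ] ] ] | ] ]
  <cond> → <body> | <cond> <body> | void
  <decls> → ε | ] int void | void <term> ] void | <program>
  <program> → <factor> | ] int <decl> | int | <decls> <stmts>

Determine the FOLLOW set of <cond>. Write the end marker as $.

In <term> → <cond>: <cond> is at the end, add FOLLOW(<term>) = { $, ], int, void }.
In <cond> → <cond> <body>: add FIRST(<body>) = { ] }.
Union: FOLLOW(<cond>) = { $, ], int, void }.

{ $, ], int, void }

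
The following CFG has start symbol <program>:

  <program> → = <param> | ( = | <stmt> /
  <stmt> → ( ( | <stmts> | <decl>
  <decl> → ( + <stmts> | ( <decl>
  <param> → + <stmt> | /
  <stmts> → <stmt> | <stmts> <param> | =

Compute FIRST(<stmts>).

From <stmts> → <stmt>: add FIRST(<stmt>) = { (, = }.
From <stmts> → <stmts> <param>: add FIRST(<stmts>) = { (, = }.
<stmts> → = contributes {=}.
Union: FIRST(<stmts>) = { (, = }.

{ (, = }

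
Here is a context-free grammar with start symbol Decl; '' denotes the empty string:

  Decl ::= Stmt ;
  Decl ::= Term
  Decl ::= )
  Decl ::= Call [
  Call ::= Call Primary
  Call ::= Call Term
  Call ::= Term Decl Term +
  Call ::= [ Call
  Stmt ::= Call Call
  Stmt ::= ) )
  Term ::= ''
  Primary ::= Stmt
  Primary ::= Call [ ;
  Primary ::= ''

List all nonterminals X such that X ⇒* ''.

{ Decl, Primary, Term }

Directly nullable (have an ''-production): Term, Primary.
Decl ::= Term with every symbol nullable, so Decl is nullable.
No other nonterminal has a production whose RHS symbols are all nullable.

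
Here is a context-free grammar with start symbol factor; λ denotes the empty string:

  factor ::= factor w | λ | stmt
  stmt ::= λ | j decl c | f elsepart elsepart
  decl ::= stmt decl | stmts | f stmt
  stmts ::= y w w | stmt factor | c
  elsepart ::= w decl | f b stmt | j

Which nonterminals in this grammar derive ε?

Directly nullable (have an λ-production): factor, stmt.
decl ::= stmt decl with every symbol nullable, so decl is nullable.
stmts ::= stmt factor with every symbol nullable, so stmts is nullable.
No other nonterminal has a production whose RHS symbols are all nullable.

{ decl, factor, stmt, stmts }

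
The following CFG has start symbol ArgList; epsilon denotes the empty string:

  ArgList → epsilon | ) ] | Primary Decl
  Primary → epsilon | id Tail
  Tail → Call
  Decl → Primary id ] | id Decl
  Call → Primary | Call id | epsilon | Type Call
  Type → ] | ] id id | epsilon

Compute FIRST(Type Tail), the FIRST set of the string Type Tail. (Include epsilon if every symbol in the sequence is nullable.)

Add FIRST(Type)\{epsilon} = { ] }; Type is nullable, continue.
Add FIRST(Tail)\{epsilon} = { ], id }; Tail is nullable, continue.
Every symbol is nullable, so include epsilon.

{ ], id, epsilon }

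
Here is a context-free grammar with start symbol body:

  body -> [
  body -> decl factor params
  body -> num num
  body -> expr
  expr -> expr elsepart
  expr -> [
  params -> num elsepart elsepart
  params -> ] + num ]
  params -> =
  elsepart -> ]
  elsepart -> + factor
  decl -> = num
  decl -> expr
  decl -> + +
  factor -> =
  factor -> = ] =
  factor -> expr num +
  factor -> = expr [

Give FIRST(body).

body -> [ contributes {[}.
From body -> decl factor params: add FIRST(decl) = { +, =, [ }.
body -> num num contributes {num}.
From body -> expr: add FIRST(expr) = { [ }.
Union: FIRST(body) = { +, =, [, num }.

{ +, =, [, num }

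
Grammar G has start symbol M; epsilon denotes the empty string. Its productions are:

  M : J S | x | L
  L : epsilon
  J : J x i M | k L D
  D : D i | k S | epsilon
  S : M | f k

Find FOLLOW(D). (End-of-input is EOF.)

{ EOF, f, i, k, x }

In J : k L D: D is at the end, add FOLLOW(J) = { EOF, f, i, k, x }.
In D : D i: add FIRST(i) = { i }.
Union: FOLLOW(D) = { EOF, f, i, k, x }.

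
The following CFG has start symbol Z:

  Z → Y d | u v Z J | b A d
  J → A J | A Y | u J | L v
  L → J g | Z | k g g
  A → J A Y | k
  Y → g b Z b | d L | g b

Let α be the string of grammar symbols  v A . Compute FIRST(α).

v is a terminal; add {v} and stop.

{ v }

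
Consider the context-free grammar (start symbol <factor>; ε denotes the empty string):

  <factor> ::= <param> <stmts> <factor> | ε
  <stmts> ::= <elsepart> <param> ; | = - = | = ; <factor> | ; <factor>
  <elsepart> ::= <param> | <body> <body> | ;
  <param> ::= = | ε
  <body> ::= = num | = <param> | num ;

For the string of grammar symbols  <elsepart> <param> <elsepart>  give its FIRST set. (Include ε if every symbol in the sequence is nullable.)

{ ;, =, num, ε }

Add FIRST(<elsepart>)\{ε} = { ;, =, num }; <elsepart> is nullable, continue.
Add FIRST(<param>)\{ε} = { = }; <param> is nullable, continue.
Add FIRST(<elsepart>)\{ε} = { ;, =, num }; <elsepart> is nullable, continue.
Every symbol is nullable, so include ε.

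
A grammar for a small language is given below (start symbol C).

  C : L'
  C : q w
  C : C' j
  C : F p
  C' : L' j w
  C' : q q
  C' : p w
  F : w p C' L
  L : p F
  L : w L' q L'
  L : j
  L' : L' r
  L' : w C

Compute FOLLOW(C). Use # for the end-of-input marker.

C is the start symbol, so # ∈ FOLLOW(C).
In L' : w C: C is at the end, add FOLLOW(L') = { #, j, p, q, r }.
Union: FOLLOW(C) = { #, j, p, q, r }.

{ #, j, p, q, r }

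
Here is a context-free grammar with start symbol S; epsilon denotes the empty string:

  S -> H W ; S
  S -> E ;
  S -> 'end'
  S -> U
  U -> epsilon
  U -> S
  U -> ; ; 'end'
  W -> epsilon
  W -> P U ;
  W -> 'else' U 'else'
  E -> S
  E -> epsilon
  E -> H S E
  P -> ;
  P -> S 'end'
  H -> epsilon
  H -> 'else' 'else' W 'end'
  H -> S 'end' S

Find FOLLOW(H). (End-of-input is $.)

{ 'else', 'end', ; }

In S -> H W ; S: add FIRST(W ; S) = { 'else', 'end', ; }.
In E -> H S E: add FIRST(S E)\{epsilon} = { 'else', 'end', ; }.
  Since S E is nullable, also add FOLLOW(E) = { ; }.
Union: FOLLOW(H) = { 'else', 'end', ; }.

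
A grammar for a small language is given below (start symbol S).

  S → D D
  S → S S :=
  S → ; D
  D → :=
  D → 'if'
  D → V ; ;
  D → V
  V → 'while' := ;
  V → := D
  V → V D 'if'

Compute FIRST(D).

{ 'if', 'while', := }

D → := contributes {:=}.
D → 'if' contributes {'if'}.
From D → V ; ;: add FIRST(V) = { 'while', := }.
From D → V: add FIRST(V) = { 'while', := }.
Union: FIRST(D) = { 'if', 'while', := }.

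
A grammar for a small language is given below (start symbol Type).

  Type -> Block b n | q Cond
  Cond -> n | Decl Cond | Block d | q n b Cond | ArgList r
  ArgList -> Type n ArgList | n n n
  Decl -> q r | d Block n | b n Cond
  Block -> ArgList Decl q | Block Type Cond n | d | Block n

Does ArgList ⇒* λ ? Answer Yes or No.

No

No nonterminal in this grammar is nullable.
No production of ArgList has an RHS whose symbols are all nullable, so ArgList is not nullable.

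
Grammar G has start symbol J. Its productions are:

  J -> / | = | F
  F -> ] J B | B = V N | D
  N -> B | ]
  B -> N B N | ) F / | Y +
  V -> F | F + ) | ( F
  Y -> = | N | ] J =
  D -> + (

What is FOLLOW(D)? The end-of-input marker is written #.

In F -> D: D is at the end, add FOLLOW(F) = { #, ), +, /, =, ] }.
Union: FOLLOW(D) = { #, ), +, /, =, ] }.

{ #, ), +, /, =, ] }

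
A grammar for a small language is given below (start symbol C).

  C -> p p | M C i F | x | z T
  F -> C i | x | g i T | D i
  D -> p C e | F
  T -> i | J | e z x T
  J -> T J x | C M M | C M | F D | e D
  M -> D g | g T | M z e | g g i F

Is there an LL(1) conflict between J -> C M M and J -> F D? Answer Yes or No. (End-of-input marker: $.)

Yes

FIRST(C M M) = { g, p, x, z } and FIRST(F D) = { g, p, x, z }.
Both contain g, so the two alternatives are not disjoint — LL(1) conflict.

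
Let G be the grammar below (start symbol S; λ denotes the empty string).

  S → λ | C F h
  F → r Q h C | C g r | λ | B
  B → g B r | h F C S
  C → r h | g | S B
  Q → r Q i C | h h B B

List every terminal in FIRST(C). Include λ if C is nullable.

{ g, h, r }

C → r h contributes {r}.
C → g contributes {g}.
From C → S B: S nullable, take FIRST(S) ∪ FIRST(B) = { g, h, r }.
Union: FIRST(C) = { g, h, r }.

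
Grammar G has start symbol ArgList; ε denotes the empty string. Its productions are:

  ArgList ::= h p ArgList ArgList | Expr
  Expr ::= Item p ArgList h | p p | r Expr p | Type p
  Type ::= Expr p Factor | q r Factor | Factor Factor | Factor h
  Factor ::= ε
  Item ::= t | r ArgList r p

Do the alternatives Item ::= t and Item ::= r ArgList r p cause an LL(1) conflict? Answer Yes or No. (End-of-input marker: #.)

FIRST(t) = { t } and FIRST(r ArgList r p) = { r }.
The FIRST sets are disjoint and neither alternative is nullable — no conflict.

No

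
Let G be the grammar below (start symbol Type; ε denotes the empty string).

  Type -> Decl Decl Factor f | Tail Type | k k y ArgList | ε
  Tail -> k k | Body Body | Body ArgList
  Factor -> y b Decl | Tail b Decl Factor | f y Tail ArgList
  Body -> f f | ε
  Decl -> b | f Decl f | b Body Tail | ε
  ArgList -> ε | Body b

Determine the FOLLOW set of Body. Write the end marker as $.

{ $, b, f, k, y }

In Tail -> Body Body: add FIRST(Body)\{ε} = { f }.
  Since Body is nullable, also add FOLLOW(Tail) = { $, b, f, k, y }.
In Tail -> Body Body: Body is at the end, add FOLLOW(Tail) = { $, b, f, k, y }.
In Tail -> Body ArgList: add FIRST(ArgList)\{ε} = { b, f }.
  Since ArgList is nullable, also add FOLLOW(Tail) = { $, b, f, k, y }.
In Decl -> b Body Tail: add FIRST(Tail)\{ε} = { b, f, k }.
  Since Tail is nullable, also add FOLLOW(Decl) = { b, f, k, y }.
In ArgList -> Body b: add FIRST(b) = { b }.
Union: FOLLOW(Body) = { $, b, f, k, y }.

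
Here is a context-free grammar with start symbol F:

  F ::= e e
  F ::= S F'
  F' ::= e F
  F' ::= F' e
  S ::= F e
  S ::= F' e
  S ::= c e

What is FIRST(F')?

F' ::= e F contributes {e}.
From F' ::= F' e: add FIRST(F') = { e }.
Union: FIRST(F') = { e }.

{ e }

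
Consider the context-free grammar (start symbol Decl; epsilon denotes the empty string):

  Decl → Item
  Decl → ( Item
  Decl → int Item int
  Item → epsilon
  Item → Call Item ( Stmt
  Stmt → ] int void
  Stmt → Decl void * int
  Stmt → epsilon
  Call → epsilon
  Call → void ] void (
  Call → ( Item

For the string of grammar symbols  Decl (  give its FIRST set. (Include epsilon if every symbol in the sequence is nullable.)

Add FIRST(Decl)\{epsilon} = { (, int, void }; Decl is nullable, continue.
( is a terminal; add {(} and stop.

{ (, int, void }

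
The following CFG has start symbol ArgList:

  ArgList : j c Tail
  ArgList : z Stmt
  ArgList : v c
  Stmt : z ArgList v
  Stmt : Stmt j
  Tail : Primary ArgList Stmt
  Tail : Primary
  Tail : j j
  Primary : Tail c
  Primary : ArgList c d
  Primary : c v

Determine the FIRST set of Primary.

{ c, j, v, z }

From Primary : Tail c: add FIRST(Tail) = { c, j, v, z }.
From Primary : ArgList c d: add FIRST(ArgList) = { j, v, z }.
Primary : c v contributes {c}.
Union: FIRST(Primary) = { c, j, v, z }.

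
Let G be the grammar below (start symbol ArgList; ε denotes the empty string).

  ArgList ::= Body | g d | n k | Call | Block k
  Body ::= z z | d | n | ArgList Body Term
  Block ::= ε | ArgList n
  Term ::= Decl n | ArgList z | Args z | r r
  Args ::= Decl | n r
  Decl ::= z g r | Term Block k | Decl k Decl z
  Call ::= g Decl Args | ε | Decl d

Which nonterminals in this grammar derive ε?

{ ArgList, Block, Call }

Directly nullable (have an ε-production): Block, Call.
ArgList ::= Call with every symbol nullable, so ArgList is nullable.
No other nonterminal has a production whose RHS symbols are all nullable.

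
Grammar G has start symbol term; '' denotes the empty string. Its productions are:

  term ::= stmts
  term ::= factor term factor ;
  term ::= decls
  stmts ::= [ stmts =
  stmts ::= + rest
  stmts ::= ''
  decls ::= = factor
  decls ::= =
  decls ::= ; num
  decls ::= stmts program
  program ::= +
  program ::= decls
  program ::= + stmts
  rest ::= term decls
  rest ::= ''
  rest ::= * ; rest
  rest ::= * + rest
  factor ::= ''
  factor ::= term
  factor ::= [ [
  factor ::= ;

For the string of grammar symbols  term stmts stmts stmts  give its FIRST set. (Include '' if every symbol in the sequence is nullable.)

{ +, ;, =, [, '' }

Add FIRST(term)\{''} = { +, ;, =, [ }; term is nullable, continue.
Add FIRST(stmts)\{''} = { +, [ }; stmts is nullable, continue.
Add FIRST(stmts)\{''} = { +, [ }; stmts is nullable, continue.
Add FIRST(stmts)\{''} = { +, [ }; stmts is nullable, continue.
Every symbol is nullable, so include ''.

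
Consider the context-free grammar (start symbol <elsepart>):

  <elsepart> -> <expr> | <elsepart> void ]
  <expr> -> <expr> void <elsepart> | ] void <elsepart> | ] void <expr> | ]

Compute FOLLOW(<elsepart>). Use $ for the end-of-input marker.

<elsepart> is the start symbol, so $ ∈ FOLLOW(<elsepart>).
In <elsepart> -> <elsepart> void ]: add FIRST(void ]) = { void }.
In <expr> -> <expr> void <elsepart>: <elsepart> is at the end, add FOLLOW(<expr>) = { $, void }.
In <expr> -> ] void <elsepart>: <elsepart> is at the end, add FOLLOW(<expr>) = { $, void }.
Union: FOLLOW(<elsepart>) = { $, void }.

{ $, void }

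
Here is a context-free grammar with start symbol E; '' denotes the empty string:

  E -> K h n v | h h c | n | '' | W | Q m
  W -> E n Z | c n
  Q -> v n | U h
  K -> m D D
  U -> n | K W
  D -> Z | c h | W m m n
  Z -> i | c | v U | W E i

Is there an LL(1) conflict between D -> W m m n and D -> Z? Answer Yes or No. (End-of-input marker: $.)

Yes

FIRST(W m m n) = { c, h, m, n, v } and FIRST(Z) = { c, h, i, m, n, v }.
Both contain c, so the two alternatives are not disjoint — LL(1) conflict.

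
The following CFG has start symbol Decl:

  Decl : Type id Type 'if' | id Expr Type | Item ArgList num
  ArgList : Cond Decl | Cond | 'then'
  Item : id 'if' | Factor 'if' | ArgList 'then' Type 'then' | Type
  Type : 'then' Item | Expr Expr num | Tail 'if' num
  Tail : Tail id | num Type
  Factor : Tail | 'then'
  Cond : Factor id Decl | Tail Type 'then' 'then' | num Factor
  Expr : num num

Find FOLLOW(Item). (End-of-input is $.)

In Decl : Item ArgList num: add FIRST(ArgList num) = { 'then', num }.
In Type : 'then' Item: Item is at the end, add FOLLOW(Type) = { $, 'if', 'then', id, num }.
Union: FOLLOW(Item) = { $, 'if', 'then', id, num }.

{ $, 'if', 'then', id, num }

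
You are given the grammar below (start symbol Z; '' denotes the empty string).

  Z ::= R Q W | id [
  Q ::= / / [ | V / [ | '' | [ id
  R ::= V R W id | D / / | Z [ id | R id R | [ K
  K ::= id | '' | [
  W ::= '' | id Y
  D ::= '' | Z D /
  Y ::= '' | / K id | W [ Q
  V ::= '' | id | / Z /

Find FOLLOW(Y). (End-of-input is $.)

{ $, /, [, id }

In W ::= id Y: Y is at the end, add FOLLOW(W) = { $, /, [, id }.
Union: FOLLOW(Y) = { $, /, [, id }.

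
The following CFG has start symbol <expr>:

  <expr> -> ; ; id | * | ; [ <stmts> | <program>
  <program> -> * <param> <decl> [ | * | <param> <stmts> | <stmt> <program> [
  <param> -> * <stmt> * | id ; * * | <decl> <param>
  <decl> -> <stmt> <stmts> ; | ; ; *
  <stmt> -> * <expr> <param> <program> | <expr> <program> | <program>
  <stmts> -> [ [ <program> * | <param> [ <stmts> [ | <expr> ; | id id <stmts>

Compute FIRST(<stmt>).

{ *, ;, id }

<stmt> -> * <expr> <param> <program> contributes {*}.
From <stmt> -> <expr> <program>: add FIRST(<expr>) = { *, ;, id }.
From <stmt> -> <program>: add FIRST(<program>) = { *, ;, id }.
Union: FIRST(<stmt>) = { *, ;, id }.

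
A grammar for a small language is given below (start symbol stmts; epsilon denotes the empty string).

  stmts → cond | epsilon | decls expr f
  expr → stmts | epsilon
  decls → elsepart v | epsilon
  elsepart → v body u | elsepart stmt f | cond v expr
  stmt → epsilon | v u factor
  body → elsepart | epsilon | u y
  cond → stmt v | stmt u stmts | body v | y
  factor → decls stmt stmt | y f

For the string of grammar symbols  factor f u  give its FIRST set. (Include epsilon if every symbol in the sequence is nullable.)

{ f, u, v, y }

Add FIRST(factor)\{epsilon} = { u, v, y }; factor is nullable, continue.
f is a terminal; add {f} and stop.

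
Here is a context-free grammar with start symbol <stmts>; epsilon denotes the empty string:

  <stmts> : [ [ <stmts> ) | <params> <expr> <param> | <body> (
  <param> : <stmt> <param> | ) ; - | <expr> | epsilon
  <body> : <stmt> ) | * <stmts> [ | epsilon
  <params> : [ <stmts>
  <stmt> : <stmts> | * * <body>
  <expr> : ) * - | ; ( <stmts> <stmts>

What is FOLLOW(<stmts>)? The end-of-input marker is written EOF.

<stmts> is the start symbol, so EOF ∈ FOLLOW(<stmts>).
In <stmts> : [ [ <stmts> ): add FIRST()) = { ) }.
In <body> : * <stmts> [: add FIRST([) = { [ }.
In <params> : [ <stmts>: <stmts> is at the end, add FOLLOW(<params>) = { ), ; }.
In <stmt> : <stmts>: <stmts> is at the end, add FOLLOW(<stmt>) = { EOF, (, ), *, ;, [ }.
In <expr> : ; ( <stmts> <stmts>: add FIRST(<stmts>) = { (, *, [ }.
In <expr> : ; ( <stmts> <stmts>: <stmts> is at the end, add FOLLOW(<expr>) = { EOF, (, ), *, ;, [ }.
Union: FOLLOW(<stmts>) = { EOF, (, ), *, ;, [ }.

{ EOF, (, ), *, ;, [ }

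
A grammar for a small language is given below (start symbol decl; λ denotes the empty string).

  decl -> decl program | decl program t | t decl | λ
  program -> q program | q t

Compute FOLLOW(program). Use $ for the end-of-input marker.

{ $, q, t }

In decl -> decl program: program is at the end, add FOLLOW(decl) = { $, q }.
In decl -> decl program t: add FIRST(t) = { t }.
In program -> q program: program is at the end, add FOLLOW(program) = { $, q, t }.
Union: FOLLOW(program) = { $, q, t }.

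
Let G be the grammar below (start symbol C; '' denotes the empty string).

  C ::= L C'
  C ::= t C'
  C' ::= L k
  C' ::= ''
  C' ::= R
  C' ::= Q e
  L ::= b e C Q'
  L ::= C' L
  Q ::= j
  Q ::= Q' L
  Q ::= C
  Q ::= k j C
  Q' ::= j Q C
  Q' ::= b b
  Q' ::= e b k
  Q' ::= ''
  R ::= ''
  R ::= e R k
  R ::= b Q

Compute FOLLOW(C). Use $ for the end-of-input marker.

{ $, b, e, j, k, t }

C is the start symbol, so $ ∈ FOLLOW(C).
In L ::= b e C Q': add FIRST(Q')\{''} = { b, e, j }.
  Since Q' is nullable, also add FOLLOW(L) = { $, b, e, j, k, t }.
In Q ::= C: C is at the end, add FOLLOW(Q) = { $, b, e, j, k, t }.
In Q ::= k j C: C is at the end, add FOLLOW(Q) = { $, b, e, j, k, t }.
In Q' ::= j Q C: C is at the end, add FOLLOW(Q') = { $, b, e, j, k, t }.
Union: FOLLOW(C) = { $, b, e, j, k, t }.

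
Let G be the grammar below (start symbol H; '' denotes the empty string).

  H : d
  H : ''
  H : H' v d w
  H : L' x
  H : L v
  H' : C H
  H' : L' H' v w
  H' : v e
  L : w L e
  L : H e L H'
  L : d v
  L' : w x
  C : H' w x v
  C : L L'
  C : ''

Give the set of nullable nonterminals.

Directly nullable (have an ''-production): H, C.
H' : C H with every symbol nullable, so H' is nullable.
No other nonterminal has a production whose RHS symbols are all nullable.

{ C, H, H' }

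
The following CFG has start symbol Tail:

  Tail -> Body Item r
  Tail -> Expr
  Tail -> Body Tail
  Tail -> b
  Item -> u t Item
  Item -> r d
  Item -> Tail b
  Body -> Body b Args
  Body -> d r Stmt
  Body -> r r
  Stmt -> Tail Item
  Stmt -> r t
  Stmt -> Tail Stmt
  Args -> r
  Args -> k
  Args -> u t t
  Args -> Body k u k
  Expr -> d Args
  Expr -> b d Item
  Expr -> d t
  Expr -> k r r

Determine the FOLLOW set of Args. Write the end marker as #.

{ #, b, d, k, r, u }

In Body -> Body b Args: Args is at the end, add FOLLOW(Body) = { b, d, k, r, u }.
In Expr -> d Args: Args is at the end, add FOLLOW(Expr) = { #, b, d, k, r, u }.
Union: FOLLOW(Args) = { #, b, d, k, r, u }.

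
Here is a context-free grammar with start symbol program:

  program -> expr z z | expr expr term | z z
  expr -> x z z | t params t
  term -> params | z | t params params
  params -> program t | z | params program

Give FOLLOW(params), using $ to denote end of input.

In expr -> t params t: add FIRST(t) = { t }.
In term -> params: params is at the end, add FOLLOW(term) = { $, t, x, z }.
In term -> t params params: add FIRST(params) = { t, x, z }.
In term -> t params params: params is at the end, add FOLLOW(term) = { $, t, x, z }.
In params -> params program: add FIRST(program) = { t, x, z }.
Union: FOLLOW(params) = { $, t, x, z }.

{ $, t, x, z }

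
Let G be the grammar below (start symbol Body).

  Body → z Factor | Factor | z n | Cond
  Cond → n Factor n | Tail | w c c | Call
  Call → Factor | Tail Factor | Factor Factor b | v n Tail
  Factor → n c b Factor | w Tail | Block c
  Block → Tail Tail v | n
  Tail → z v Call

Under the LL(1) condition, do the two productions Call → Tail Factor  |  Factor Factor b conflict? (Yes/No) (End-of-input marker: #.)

Yes

FIRST(Tail Factor) = { z } and FIRST(Factor Factor b) = { n, w, z }.
Both contain z, so the two alternatives are not disjoint — LL(1) conflict.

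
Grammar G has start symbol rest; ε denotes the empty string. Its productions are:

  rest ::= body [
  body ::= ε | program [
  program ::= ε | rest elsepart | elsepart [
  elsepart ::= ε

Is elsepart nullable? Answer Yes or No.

Yes

elsepart has an ε-production, so elsepart ⇒ ε.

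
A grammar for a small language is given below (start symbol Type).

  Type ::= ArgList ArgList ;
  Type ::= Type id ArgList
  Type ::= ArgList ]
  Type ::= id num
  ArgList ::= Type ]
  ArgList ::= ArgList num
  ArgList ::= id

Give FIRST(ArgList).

From ArgList ::= Type ]: add FIRST(Type) = { id }.
From ArgList ::= ArgList num: add FIRST(ArgList) = { id }.
ArgList ::= id contributes {id}.
Union: FIRST(ArgList) = { id }.

{ id }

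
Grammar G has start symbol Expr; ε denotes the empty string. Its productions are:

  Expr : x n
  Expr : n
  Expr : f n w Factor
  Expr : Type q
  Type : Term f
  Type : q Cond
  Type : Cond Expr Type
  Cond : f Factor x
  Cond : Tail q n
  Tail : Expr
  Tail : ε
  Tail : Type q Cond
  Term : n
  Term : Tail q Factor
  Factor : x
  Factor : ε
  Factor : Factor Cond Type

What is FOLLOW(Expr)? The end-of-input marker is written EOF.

Expr is the start symbol, so EOF ∈ FOLLOW(Expr).
In Type : Cond Expr Type: add FIRST(Type) = { f, n, q, x }.
In Tail : Expr: Expr is at the end, add FOLLOW(Tail) = { q }.
Union: FOLLOW(Expr) = { EOF, f, n, q, x }.

{ EOF, f, n, q, x }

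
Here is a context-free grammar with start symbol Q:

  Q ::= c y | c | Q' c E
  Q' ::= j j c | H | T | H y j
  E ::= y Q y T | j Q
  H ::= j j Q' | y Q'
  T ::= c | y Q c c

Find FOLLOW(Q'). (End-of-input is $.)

In Q ::= Q' c E: add FIRST(c E) = { c }.
In H ::= j j Q': Q' is at the end, add FOLLOW(H) = { c, y }.
In H ::= y Q': Q' is at the end, add FOLLOW(H) = { c, y }.
Union: FOLLOW(Q') = { c, y }.

{ c, y }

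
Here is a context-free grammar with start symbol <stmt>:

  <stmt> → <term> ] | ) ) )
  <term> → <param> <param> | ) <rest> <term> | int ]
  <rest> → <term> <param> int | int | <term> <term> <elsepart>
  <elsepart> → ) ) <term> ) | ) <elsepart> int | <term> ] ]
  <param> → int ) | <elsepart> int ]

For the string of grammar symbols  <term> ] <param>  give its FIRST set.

Add FIRST(<term>) = { ), int }; <term> is not nullable, stop.

{ ), int }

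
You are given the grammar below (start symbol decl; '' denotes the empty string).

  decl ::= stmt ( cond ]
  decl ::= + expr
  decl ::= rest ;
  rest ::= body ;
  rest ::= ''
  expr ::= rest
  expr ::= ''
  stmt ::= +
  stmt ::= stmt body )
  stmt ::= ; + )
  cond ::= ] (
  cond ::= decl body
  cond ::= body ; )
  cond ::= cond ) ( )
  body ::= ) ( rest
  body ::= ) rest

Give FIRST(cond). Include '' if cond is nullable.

{ ), +, ;, ] }

cond ::= ] ( contributes {]}.
From cond ::= decl body: add FIRST(decl) = { ), +, ; }.
From cond ::= body ; ): add FIRST(body) = { ) }.
From cond ::= cond ) ( ): add FIRST(cond) = { ), +, ;, ] }.
Union: FIRST(cond) = { ), +, ;, ] }.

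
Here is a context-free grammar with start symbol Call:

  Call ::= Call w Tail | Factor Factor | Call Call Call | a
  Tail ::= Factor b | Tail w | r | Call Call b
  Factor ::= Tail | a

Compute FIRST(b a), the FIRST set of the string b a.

b is a terminal; add {b} and stop.

{ b }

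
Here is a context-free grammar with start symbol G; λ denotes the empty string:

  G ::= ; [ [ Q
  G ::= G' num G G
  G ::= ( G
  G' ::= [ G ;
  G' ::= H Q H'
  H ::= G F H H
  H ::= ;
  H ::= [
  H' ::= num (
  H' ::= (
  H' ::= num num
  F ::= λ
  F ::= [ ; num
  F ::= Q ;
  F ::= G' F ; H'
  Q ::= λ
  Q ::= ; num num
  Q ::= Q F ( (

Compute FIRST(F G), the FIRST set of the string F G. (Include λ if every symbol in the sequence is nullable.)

Add FIRST(F)\{λ} = { (, ;, [ }; F is nullable, continue.
Add FIRST(G) = { (, ;, [ }; G is not nullable, stop.

{ (, ;, [ }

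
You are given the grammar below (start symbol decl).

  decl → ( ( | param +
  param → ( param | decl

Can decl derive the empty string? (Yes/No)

No nonterminal in this grammar is nullable.
No production of decl has an RHS whose symbols are all nullable, so decl is not nullable.

No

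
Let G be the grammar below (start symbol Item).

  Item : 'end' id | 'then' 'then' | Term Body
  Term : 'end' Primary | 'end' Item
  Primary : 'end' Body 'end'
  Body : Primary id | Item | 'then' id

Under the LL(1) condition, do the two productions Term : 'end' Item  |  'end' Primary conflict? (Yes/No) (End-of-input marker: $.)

FIRST('end' Item) = { 'end' } and FIRST('end' Primary) = { 'end' }.
Both contain 'end', so the two alternatives are not disjoint — LL(1) conflict.

Yes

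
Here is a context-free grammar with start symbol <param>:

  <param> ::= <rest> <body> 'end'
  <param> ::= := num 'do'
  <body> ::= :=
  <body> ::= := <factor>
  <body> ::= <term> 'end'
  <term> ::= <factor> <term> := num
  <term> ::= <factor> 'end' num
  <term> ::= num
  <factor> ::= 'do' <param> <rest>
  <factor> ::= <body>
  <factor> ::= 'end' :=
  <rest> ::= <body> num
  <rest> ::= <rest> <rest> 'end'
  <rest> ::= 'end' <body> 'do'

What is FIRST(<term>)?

{ 'do', 'end', :=, num }

From <term> ::= <factor> <term> := num: add FIRST(<factor>) = { 'do', 'end', :=, num }.
From <term> ::= <factor> 'end' num: add FIRST(<factor>) = { 'do', 'end', :=, num }.
<term> ::= num contributes {num}.
Union: FIRST(<term>) = { 'do', 'end', :=, num }.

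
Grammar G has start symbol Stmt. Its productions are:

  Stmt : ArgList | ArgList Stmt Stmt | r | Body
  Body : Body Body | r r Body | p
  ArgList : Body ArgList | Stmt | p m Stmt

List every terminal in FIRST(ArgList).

From ArgList : Body ArgList: add FIRST(Body) = { p, r }.
From ArgList : Stmt: add FIRST(Stmt) = { p, r }.
ArgList : p m Stmt contributes {p}.
Union: FIRST(ArgList) = { p, r }.

{ p, r }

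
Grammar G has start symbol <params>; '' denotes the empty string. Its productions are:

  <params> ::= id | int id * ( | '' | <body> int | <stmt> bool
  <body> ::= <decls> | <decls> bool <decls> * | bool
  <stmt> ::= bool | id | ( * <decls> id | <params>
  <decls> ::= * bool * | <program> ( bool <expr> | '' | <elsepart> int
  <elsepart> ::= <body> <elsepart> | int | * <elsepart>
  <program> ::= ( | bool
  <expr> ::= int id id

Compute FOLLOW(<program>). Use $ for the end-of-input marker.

{ ( }

In <decls> ::= <program> ( bool <expr>: add FIRST(( bool <expr>) = { ( }.
Union: FOLLOW(<program>) = { ( }.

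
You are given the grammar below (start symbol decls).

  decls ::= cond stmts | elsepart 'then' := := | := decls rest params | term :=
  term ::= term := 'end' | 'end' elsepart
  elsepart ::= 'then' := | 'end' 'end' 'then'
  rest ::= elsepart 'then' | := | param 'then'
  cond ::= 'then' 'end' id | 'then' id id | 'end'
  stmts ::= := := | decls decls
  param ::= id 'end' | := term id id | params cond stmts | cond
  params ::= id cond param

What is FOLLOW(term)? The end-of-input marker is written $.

In decls ::= term :=: add FIRST(:=) = { := }.
In term ::= term := 'end': add FIRST(:= 'end') = { := }.
In param ::= := term id id: add FIRST(id id) = { id }.
Union: FOLLOW(term) = { :=, id }.

{ :=, id }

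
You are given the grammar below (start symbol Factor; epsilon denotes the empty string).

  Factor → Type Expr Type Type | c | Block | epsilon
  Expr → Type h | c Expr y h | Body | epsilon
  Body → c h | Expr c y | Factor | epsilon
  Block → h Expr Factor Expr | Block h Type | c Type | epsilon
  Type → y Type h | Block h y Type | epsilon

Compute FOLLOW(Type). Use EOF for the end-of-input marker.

In Factor → Type Expr Type Type: add FIRST(Expr Type Type)\{epsilon} = { c, h, y }.
  Since Expr Type Type is nullable, also add FOLLOW(Factor) = { EOF, c, h, y }.
In Factor → Type Expr Type Type: add FIRST(Type)\{epsilon} = { c, h, y }.
  Since Type is nullable, also add FOLLOW(Factor) = { EOF, c, h, y }.
In Factor → Type Expr Type Type: Type is at the end, add FOLLOW(Factor) = { EOF, c, h, y }.
In Expr → Type h: add FIRST(h) = { h }.
In Block → Block h Type: Type is at the end, add FOLLOW(Block) = { EOF, c, h, y }.
In Block → c Type: Type is at the end, add FOLLOW(Block) = { EOF, c, h, y }.
In Type → y Type h: add FIRST(h) = { h }.
In Type → Block h y Type: Type is at the end, add FOLLOW(Type) = { EOF, c, h, y }.
Union: FOLLOW(Type) = { EOF, c, h, y }.

{ EOF, c, h, y }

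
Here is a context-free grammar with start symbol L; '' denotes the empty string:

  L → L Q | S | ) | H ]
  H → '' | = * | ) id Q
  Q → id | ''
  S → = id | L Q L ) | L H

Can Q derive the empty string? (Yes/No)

Q has an ''-production, so Q ⇒ ''.

Yes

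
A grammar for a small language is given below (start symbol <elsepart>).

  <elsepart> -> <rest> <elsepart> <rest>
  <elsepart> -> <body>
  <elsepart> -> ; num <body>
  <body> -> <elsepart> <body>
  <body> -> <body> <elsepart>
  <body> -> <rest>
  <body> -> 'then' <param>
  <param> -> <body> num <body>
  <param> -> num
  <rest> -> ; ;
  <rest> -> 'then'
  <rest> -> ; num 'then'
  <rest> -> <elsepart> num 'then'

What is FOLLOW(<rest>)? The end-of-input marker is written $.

{ $, 'then', ;, num }

In <elsepart> -> <rest> <elsepart> <rest>: add FIRST(<elsepart> <rest>) = { 'then', ; }.
In <elsepart> -> <rest> <elsepart> <rest>: <rest> is at the end, add FOLLOW(<elsepart>) = { $, 'then', ;, num }.
In <body> -> <rest>: <rest> is at the end, add FOLLOW(<body>) = { $, 'then', ;, num }.
Union: FOLLOW(<rest>) = { $, 'then', ;, num }.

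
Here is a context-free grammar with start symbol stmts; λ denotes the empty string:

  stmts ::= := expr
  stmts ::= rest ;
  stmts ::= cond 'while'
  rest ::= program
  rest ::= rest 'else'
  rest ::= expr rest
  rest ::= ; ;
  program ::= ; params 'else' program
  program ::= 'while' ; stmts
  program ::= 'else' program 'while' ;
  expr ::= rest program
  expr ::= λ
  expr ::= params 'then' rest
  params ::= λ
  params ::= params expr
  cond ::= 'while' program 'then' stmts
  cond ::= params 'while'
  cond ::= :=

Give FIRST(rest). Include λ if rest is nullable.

{ 'else', 'then', 'while', ; }

From rest ::= program: add FIRST(program) = { 'else', 'while', ; }.
From rest ::= rest 'else': add FIRST(rest) = { 'else', 'then', 'while', ; }.
From rest ::= expr rest: expr nullable, take FIRST(expr) ∪ FIRST(rest) = { 'else', 'then', 'while', ; }.
rest ::= ; ; contributes {;}.
Union: FIRST(rest) = { 'else', 'then', 'while', ; }.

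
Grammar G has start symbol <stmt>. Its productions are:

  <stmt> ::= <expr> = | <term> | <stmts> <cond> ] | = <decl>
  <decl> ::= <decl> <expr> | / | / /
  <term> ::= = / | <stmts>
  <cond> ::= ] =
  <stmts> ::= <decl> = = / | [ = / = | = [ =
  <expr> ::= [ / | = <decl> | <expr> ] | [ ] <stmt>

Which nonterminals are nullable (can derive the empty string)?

{ } (none)

No nonterminal has an empty production or an RHS whose symbols are all nullable.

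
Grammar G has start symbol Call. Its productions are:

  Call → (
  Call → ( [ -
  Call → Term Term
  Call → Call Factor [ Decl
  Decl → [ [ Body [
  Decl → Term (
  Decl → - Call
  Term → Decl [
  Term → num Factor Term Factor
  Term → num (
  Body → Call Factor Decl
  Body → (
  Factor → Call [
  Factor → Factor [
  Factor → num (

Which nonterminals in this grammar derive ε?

{ } (none)

No nonterminal has an empty production or an RHS whose symbols are all nullable.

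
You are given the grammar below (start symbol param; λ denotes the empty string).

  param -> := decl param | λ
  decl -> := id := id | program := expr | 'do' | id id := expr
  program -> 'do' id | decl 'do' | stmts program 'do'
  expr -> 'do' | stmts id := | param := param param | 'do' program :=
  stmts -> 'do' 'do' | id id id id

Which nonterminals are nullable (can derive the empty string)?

{ param }

Directly nullable (have an λ-production): param.
No other nonterminal has a production whose RHS symbols are all nullable.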